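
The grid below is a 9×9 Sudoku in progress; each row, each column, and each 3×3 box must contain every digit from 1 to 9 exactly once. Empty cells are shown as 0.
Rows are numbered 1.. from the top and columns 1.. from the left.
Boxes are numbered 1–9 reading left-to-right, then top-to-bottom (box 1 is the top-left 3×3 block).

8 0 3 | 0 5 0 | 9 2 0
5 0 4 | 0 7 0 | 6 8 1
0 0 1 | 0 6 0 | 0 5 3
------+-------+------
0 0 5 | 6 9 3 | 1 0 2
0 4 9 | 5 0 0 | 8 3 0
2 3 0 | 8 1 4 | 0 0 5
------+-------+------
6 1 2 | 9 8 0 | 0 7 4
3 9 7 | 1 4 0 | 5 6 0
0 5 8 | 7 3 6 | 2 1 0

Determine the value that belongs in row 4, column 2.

Cell row 4, column 2 itself could take any of {7, 8} by direct elimination.
Consider where 8 can go in column 2.
row 1, column 2 is out (row 1 already has a 8).
row 2, column 2 is out (row 2 already has a 8).
row 3, column 2 is out (box 1 already has a 8).
So the only cell in column 2 that can hold 8 is row 4, column 2.
Therefore row 4, column 2 = 8.

8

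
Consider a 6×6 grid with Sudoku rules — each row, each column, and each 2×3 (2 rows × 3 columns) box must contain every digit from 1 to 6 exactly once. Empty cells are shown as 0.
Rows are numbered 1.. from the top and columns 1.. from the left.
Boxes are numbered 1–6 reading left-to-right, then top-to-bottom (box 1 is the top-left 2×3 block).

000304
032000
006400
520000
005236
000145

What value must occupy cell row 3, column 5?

Cell row 3, column 5 itself could take any of {1, 2, 5} by direct elimination.
Consider where 5 can go in box 4.
row 3, column 6 is out (column 6 already has a 5).
row 4, column 4 is out (row 4 already has a 5).
row 4, column 5 is out (row 4 already has a 5).
row 4, column 6 is out (row 4 already has a 5).
So the only cell in box 4 that can hold 5 is row 3, column 5.
Therefore row 3, column 5 = 5.

5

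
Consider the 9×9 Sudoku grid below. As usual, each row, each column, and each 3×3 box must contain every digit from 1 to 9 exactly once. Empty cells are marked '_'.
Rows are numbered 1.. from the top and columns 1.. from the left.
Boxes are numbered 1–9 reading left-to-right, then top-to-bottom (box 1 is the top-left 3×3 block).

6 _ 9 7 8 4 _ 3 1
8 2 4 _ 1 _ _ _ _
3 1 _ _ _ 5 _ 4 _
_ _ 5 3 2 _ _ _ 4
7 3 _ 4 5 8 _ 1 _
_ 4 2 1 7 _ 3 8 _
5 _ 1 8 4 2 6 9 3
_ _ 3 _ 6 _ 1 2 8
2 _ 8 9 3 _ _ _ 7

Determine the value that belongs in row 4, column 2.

Cell row 4, column 2 itself could take any of {6, 8, 9} by direct elimination.
Consider where 8 can go in row 4.
row 4, column 1 is out (column 1 already has a 8).
row 4, column 6 is out (column 6 already has a 8).
row 4, column 7 is out (box 6 already has a 8).
row 4, column 8 is out (column 8 already has a 8).
So the only cell in row 4 that can hold 8 is row 4, column 2.
Therefore row 4, column 2 = 8.

8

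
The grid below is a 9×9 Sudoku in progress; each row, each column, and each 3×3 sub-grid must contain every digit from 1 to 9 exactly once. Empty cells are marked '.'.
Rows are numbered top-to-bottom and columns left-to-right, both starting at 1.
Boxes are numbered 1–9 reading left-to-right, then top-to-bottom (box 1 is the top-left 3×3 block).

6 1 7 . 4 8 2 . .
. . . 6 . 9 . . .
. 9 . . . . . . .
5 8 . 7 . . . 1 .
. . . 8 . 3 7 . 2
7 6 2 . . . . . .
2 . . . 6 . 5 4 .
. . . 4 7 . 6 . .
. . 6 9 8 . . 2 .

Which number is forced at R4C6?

Cell R4C6 itself could take any of {2, 4, 6} by direct elimination.
Consider where 6 can go in column 6.
R3C6 is out (box 2 already has a 6).
R6C6 is out (row 6 already has a 6).
R7C6 is out (row 7 already has a 6).
R8C6 is out (row 8 already has a 6).
R9C6 is out (row 9 already has a 6).
So the only cell in column 6 that can hold 6 is R4C6.
Therefore R4C6 = 6.

6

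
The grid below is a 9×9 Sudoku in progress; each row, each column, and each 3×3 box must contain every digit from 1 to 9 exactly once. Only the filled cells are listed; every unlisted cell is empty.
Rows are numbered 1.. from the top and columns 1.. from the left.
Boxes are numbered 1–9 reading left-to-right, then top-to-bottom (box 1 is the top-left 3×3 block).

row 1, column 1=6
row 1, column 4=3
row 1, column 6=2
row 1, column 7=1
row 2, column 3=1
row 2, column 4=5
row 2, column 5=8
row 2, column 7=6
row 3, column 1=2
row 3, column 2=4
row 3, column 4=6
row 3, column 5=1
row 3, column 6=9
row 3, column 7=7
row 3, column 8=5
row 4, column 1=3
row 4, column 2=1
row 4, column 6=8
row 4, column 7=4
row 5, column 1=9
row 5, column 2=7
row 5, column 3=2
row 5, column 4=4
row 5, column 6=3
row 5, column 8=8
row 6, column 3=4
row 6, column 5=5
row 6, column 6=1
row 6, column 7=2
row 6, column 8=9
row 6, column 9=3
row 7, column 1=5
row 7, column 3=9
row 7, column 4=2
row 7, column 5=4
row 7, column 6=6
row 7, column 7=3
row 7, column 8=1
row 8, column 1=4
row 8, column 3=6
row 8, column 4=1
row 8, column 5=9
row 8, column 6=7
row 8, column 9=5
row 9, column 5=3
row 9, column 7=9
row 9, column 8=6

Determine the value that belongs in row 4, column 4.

9

Cell row 4, column 4 itself could take any of {7, 9} by direct elimination.
Consider where 9 can go in box 5.
row 4, column 5 is out (column 5 already has a 9).
row 5, column 5 is out (row 5 already has a 9).
row 6, column 4 is out (row 6 already has a 9).
So the only cell in box 5 that can hold 9 is row 4, column 4.
Therefore row 4, column 4 = 9.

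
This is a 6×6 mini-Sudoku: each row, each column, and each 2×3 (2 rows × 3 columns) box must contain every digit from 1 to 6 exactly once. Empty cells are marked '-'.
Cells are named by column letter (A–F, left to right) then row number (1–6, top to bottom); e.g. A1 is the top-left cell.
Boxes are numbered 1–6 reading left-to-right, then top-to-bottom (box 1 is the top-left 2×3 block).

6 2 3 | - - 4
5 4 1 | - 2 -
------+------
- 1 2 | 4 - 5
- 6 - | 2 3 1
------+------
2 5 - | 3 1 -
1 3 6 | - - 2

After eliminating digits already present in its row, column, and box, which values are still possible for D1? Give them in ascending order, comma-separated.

Row 1 already contains {2, 3, 4, 6}.
Column D already contains {2, 3, 4}.
Its 2×3 block (box 2) already contains {2, 4}.
Removing those from 1–6 leaves {1, 5} as the candidates for D1.

1,5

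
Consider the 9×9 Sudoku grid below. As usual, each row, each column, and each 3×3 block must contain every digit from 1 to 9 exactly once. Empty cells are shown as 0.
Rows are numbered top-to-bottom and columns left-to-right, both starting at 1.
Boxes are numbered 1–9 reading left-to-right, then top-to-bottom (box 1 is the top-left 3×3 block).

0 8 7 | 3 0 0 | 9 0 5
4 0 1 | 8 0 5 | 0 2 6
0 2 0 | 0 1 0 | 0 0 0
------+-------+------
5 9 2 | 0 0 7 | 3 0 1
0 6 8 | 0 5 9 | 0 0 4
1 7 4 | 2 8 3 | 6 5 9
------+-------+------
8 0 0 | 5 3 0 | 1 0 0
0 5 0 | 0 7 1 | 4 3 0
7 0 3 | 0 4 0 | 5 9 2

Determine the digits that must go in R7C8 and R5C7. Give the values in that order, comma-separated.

For R7C8:
  Consider where 6 can go in column 8.
  R1C8 is out (box 3 already has a 6).
  R3C8 is out (box 3 already has a 6).
  R4C8 is out (box 6 already has a 6).
  R5C8 is out (row 5 already has a 6).
  So the only cell in column 8 that can hold 6 is R7C8.
  So R7C8 = 6.
For R5C7:
  Consider where 2 can go in row 5.
  R5C1 is out (box 4 already has a 2).
  R5C4 is out (column 4 already has a 2).
  R5C8 is out (column 8 already has a 2).
  So the only cell in row 5 that can hold 2 is R5C7.
  So R5C7 = 2.

6,2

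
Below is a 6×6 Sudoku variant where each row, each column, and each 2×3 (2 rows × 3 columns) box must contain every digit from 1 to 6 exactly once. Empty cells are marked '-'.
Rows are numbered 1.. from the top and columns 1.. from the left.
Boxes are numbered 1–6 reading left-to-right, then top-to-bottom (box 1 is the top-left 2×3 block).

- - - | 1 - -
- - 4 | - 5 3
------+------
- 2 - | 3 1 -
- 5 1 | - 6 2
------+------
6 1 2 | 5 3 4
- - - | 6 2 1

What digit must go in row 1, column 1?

2

Cell row 1, column 1 itself could take any of {2, 3, 5} by direct elimination.
Consider where 2 can go in row 1.
row 1, column 2 is out (column 2 already has a 2).
row 1, column 3 is out (column 3 already has a 2).
row 1, column 5 is out (column 5 already has a 2).
row 1, column 6 is out (column 6 already has a 2).
So the only cell in row 1 that can hold 2 is row 1, column 1.
Therefore row 1, column 1 = 2.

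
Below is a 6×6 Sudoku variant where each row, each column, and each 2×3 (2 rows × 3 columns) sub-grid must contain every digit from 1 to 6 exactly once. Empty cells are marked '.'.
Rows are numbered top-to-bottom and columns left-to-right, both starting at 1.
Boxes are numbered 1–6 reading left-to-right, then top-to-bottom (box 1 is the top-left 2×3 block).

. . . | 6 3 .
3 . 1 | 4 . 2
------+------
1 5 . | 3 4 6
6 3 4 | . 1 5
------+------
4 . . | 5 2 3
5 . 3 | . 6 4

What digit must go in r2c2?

Row 2 already contains {1, 2, 3, 4}.
Column 2 already contains {3, 5}.
Its 2×3 block (box 1) already contains {1, 3}.
The only value from 1–6 not eliminated is 6, so r2c2 = 6.

6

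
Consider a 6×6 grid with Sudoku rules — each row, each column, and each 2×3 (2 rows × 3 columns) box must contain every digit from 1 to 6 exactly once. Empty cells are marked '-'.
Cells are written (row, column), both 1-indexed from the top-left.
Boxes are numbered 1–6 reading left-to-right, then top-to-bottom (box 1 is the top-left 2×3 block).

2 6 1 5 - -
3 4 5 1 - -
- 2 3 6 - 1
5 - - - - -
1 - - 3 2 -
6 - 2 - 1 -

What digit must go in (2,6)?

Cell (2,6) itself could take any of {2, 6} by direct elimination.
Consider where 2 can go in box 2.
(1,5) is out (row 1 already has a 2).
(1,6) is out (row 1 already has a 2).
(2,5) is out (column 5 already has a 2).
So the only cell in box 2 that can hold 2 is (2,6).
Therefore (2,6) = 2.

2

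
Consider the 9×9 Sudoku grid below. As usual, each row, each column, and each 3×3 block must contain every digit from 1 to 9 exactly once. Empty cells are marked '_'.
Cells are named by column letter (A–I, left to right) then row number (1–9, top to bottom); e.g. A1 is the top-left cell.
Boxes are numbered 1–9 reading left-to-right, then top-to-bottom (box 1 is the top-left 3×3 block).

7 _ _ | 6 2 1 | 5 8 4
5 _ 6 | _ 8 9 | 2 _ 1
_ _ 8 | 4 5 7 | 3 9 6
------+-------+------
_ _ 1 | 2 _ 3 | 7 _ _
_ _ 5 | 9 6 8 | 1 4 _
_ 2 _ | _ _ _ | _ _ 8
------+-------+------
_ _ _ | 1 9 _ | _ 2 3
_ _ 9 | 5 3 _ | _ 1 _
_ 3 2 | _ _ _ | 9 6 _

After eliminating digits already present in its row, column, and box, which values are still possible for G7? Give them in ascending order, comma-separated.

Row 7 already contains {1, 2, 3, 9}.
Column G already contains {1, 2, 3, 5, 7, 9}.
Its 3×3 block (box 9) already contains {1, 2, 3, 6, 9}.
Removing those from 1–9 leaves {4, 8} as the candidates for G7.

4,8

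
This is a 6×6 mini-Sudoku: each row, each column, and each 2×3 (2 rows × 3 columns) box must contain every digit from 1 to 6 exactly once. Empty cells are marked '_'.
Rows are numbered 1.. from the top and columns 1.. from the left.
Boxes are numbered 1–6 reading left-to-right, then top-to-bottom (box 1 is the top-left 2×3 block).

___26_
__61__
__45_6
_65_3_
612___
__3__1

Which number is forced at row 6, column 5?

Cell row 6, column 5 itself could take any of {2, 4, 5} by direct elimination.
Consider where 2 can go in row 6.
row 6, column 1 is out (box 5 already has a 2).
row 6, column 2 is out (box 5 already has a 2).
row 6, column 4 is out (column 4 already has a 2).
So the only cell in row 6 that can hold 2 is row 6, column 5.
Therefore row 6, column 5 = 2.

2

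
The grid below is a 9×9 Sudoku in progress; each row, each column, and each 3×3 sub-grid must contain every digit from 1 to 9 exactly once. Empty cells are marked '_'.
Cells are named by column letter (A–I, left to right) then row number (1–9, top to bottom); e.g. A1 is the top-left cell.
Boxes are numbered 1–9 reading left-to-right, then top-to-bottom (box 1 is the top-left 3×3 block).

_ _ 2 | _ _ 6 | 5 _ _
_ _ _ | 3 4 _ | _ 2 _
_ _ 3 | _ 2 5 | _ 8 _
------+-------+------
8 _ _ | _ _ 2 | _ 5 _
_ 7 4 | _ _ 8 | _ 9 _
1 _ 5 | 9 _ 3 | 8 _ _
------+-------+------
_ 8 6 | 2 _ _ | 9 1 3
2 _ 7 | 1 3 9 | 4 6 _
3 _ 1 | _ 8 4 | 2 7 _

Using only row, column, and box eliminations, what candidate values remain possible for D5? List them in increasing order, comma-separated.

Row 5 already contains {4, 7, 8, 9}.
Column D already contains {1, 2, 3, 9}.
Its 3×3 block (box 5) already contains {2, 3, 8, 9}.
Removing those from 1–9 leaves {5, 6} as the candidates for D5.

5,6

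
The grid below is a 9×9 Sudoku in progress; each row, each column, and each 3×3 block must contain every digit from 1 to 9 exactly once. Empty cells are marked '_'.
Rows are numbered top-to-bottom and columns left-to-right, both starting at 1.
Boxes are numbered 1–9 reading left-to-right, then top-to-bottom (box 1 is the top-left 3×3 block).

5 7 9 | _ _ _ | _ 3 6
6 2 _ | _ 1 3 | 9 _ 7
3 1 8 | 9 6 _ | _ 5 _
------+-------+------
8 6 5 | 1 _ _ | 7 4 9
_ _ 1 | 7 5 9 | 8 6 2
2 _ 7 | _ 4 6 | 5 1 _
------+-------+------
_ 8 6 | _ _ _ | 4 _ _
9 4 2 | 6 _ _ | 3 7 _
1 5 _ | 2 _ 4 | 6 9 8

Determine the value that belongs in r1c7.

Cell r1c7 itself could take any of {1, 2} by direct elimination.
Consider where 1 can go in row 1.
r1c4 is out (column 4 already has a 1).
r1c5 is out (column 5 already has a 1).
r1c6 is out (box 2 already has a 1).
So the only cell in row 1 that can hold 1 is r1c7.
Therefore r1c7 = 1.

1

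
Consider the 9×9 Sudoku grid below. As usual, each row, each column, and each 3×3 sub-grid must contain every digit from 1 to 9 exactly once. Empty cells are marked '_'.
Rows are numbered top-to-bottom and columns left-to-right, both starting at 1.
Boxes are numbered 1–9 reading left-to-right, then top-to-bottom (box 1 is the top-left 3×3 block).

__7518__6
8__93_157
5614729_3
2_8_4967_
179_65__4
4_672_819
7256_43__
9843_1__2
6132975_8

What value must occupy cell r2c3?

2

Row 2 already contains {1, 3, 5, 7, 8, 9}.
Column 3 already contains {1, 3, 4, 5, 6, 7, 8, 9}.
Its 3×3 block (box 1) already contains {1, 5, 6, 7, 8}.
The only value from 1–9 not eliminated is 2, so r2c3 = 2.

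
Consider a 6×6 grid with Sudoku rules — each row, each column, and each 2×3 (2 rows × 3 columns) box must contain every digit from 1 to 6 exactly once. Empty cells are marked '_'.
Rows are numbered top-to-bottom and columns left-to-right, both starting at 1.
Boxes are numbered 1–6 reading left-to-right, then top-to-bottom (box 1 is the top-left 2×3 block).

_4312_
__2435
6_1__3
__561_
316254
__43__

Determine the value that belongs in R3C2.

2

Row 3 already contains {1, 3, 6}.
Column 2 already contains {1, 4}.
Its 2×3 block (box 3) already contains {1, 5, 6}.
The only value from 1–6 not eliminated is 2, so R3C2 = 2.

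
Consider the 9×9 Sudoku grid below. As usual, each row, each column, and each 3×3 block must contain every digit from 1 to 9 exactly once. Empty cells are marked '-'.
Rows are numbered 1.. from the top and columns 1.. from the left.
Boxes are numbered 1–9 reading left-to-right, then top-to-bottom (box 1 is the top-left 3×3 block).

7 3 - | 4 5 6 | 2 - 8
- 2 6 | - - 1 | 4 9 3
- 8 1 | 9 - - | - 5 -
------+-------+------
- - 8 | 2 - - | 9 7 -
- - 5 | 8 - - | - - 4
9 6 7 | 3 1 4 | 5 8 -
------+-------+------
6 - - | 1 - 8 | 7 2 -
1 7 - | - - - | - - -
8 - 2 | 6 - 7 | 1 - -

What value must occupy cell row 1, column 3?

9

Row 1 already contains {2, 3, 4, 5, 6, 7, 8}.
Column 3 already contains {1, 2, 5, 6, 7, 8}.
Its 3×3 block (box 1) already contains {1, 2, 3, 6, 7, 8}.
The only value from 1–9 not eliminated is 9, so row 1, column 3 = 9.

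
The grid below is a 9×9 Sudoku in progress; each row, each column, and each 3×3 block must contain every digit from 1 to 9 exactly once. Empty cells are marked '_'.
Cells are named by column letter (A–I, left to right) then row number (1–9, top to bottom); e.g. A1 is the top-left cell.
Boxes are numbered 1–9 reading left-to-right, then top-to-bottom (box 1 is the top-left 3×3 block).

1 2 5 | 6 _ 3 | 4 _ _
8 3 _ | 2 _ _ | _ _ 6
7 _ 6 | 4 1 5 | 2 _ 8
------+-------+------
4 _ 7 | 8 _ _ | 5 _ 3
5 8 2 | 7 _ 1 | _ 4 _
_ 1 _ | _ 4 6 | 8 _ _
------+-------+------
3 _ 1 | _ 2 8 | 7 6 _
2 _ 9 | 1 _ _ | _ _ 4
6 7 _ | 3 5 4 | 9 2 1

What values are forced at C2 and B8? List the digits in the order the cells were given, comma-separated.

4,5

For C2:
  Row 2 already contains {2, 3, 6, 8}.
  Column C already contains {1, 2, 5, 6, 7, 9}.
  Its 3×3 block (box 1) already contains {1, 2, 3, 5, 6, 7, 8}.
  The only value from 1–9 not eliminated is 4, so C2 = 4.
For B8:
  Row 8 already contains {1, 2, 4, 9}.
  Column B already contains {1, 2, 3, 7, 8}.
  Its 3×3 block (box 7) already contains {1, 2, 3, 6, 7, 9}.
  The only value from 1–9 not eliminated is 5, so B8 = 5.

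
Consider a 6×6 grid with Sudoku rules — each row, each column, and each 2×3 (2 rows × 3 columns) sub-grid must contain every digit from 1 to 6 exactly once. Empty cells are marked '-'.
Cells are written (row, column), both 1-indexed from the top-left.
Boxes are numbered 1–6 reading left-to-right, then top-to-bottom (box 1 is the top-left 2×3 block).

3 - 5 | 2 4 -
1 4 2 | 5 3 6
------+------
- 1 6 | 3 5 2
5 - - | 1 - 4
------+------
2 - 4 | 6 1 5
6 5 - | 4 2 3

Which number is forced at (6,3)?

1

Row 6 already contains {2, 3, 4, 5, 6}.
Column 3 already contains {2, 4, 5, 6}.
Its 2×3 block (box 5) already contains {2, 4, 5, 6}.
The only value from 1–6 not eliminated is 1, so (6,3) = 1.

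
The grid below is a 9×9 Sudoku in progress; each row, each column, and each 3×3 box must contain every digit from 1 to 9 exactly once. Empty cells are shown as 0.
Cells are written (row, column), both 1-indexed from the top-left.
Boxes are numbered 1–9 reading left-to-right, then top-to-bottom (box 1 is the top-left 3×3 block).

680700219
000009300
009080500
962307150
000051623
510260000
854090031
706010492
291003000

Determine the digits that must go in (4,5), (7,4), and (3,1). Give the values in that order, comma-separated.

For (4,5):
  Row 4 already contains {1, 2, 3, 5, 6, 7, 9}.
  Column 5 already contains {1, 5, 6, 8, 9}.
  Its 3×3 block (box 5) already contains {1, 2, 3, 5, 6, 7}.
  The only value from 1–9 not eliminated is 4, so (4,5) = 4.
For (7,4):
  Row 7 already contains {1, 3, 4, 5, 8, 9}.
  Column 4 already contains {2, 3, 7}.
  Its 3×3 block (box 8) already contains {1, 3, 9}.
  The only value from 1–9 not eliminated is 6, so (7,4) = 6.
For (3,1):
  Consider where 3 can go in column 1.
  (2,1) is out (row 2 already has a 3).
  (5,1) is out (row 5 already has a 3).
  So the only cell in column 1 that can hold 3 is (3,1).
  So (3,1) = 3.

4,6,3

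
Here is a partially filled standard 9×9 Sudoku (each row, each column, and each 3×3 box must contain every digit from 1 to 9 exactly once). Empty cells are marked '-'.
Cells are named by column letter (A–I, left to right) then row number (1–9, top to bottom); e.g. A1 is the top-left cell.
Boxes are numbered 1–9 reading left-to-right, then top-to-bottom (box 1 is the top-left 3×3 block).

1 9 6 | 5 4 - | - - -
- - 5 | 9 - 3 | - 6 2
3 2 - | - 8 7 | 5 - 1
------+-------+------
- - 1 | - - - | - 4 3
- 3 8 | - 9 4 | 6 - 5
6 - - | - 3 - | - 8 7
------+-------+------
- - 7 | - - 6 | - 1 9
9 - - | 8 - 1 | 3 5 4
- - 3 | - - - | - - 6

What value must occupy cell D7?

Cell D7 itself could take any of {2, 3, 4} by direct elimination.
Consider where 3 can go in column D.
D3 is out (row 3 already has a 3).
D4 is out (row 4 already has a 3).
D5 is out (row 5 already has a 3).
D6 is out (row 6 already has a 3).
D9 is out (row 9 already has a 3).
So the only cell in column D that can hold 3 is D7.
Therefore D7 = 3.

3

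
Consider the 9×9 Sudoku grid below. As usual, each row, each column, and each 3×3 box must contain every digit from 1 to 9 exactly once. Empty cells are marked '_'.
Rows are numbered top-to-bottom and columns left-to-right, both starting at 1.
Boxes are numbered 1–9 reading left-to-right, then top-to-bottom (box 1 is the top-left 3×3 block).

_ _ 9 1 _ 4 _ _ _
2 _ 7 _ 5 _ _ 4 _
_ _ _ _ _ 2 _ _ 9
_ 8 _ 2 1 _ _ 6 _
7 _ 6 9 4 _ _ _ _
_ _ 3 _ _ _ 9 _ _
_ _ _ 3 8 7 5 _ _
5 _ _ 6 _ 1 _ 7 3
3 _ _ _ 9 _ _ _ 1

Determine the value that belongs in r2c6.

9

Cell r2c6 itself could take any of {3, 6, 8, 9} by direct elimination.
Consider where 9 can go in box 2.
r1c5 is out (row 1 already has a 9).
r2c4 is out (column 4 already has a 9).
r3c4 is out (row 3 already has a 9).
r3c5 is out (row 3 already has a 9).
So the only cell in box 2 that can hold 9 is r2c6.
Therefore r2c6 = 9.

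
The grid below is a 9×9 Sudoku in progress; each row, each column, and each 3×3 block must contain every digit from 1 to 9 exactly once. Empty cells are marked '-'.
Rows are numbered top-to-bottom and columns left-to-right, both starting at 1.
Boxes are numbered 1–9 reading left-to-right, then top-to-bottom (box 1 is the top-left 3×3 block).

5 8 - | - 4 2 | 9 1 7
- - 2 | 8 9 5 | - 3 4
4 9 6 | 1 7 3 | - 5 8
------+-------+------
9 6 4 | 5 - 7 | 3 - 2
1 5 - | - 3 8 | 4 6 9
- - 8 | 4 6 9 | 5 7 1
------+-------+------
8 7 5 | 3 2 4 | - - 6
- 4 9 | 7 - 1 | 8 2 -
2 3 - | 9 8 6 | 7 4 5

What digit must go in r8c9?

3

Row 8 already contains {1, 2, 4, 7, 8, 9}.
Column 9 already contains {1, 2, 4, 5, 6, 7, 8, 9}.
Its 3×3 block (box 9) already contains {2, 4, 5, 6, 7, 8}.
The only value from 1–9 not eliminated is 3, so r8c9 = 3.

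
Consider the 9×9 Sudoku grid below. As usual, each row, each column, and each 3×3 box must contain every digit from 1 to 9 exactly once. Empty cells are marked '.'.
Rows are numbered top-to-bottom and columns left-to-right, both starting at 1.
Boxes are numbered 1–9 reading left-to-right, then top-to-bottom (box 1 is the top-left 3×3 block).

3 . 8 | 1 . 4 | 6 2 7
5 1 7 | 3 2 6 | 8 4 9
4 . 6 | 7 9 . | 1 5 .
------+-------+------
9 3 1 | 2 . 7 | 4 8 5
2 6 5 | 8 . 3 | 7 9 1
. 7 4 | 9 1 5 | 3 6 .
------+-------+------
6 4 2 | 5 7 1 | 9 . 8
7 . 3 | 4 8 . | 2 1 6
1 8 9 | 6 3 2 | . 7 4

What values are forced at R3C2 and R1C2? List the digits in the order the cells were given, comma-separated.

For R3C2:
  Row 3 already contains {1, 4, 5, 6, 7, 9}.
  Column 2 already contains {1, 3, 4, 6, 7, 8}.
  Its 3×3 block (box 1) already contains {1, 3, 4, 5, 6, 7, 8}.
  The only value from 1–9 not eliminated is 2, so R3C2 = 2.
For R1C2:
  Row 1 already contains {1, 2, 3, 4, 6, 7, 8}.
  Column 2 already contains {1, 3, 4, 6, 7, 8}.
  Its 3×3 block (box 1) already contains {1, 3, 4, 5, 6, 7, 8}.
  The only value from 1–9 not eliminated is 9, so R1C2 = 9.

2,9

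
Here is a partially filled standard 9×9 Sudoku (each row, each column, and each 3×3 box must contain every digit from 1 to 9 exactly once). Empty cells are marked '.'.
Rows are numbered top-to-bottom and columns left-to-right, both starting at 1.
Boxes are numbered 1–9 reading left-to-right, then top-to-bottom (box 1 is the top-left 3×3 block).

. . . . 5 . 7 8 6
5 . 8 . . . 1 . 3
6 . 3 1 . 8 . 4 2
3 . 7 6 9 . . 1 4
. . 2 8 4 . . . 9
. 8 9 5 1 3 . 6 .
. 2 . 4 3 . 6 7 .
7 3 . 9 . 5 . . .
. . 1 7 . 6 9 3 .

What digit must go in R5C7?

Cell R5C7 itself could take any of {3, 5} by direct elimination.
Consider where 3 can go in row 5.
R5C1 is out (column 1 already has a 3).
R5C2 is out (column 2 already has a 3).
R5C6 is out (column 6 already has a 3).
R5C8 is out (column 8 already has a 3).
So the only cell in row 5 that can hold 3 is R5C7.
Therefore R5C7 = 3.

3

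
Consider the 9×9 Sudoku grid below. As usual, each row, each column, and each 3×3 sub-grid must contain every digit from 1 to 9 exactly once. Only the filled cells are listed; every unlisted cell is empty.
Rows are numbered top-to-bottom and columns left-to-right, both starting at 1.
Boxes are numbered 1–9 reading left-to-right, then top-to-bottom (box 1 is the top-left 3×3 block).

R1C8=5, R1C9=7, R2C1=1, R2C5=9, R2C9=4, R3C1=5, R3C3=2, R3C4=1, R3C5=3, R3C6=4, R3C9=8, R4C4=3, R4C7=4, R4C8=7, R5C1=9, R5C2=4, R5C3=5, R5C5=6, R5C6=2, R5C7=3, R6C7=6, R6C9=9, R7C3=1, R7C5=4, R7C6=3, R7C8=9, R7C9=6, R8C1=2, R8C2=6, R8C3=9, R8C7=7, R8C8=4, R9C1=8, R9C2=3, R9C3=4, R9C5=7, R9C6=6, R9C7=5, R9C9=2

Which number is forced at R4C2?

Cell R4C2 itself could take any of {1, 2, 8} by direct elimination.
Consider where 2 can go in row 4.
R4C1 is out (column 1 already has a 2).
R4C3 is out (column 3 already has a 2).
R4C5 is out (box 5 already has a 2).
R4C6 is out (column 6 already has a 2).
R4C9 is out (column 9 already has a 2).
So the only cell in row 4 that can hold 2 is R4C2.
Therefore R4C2 = 2.

2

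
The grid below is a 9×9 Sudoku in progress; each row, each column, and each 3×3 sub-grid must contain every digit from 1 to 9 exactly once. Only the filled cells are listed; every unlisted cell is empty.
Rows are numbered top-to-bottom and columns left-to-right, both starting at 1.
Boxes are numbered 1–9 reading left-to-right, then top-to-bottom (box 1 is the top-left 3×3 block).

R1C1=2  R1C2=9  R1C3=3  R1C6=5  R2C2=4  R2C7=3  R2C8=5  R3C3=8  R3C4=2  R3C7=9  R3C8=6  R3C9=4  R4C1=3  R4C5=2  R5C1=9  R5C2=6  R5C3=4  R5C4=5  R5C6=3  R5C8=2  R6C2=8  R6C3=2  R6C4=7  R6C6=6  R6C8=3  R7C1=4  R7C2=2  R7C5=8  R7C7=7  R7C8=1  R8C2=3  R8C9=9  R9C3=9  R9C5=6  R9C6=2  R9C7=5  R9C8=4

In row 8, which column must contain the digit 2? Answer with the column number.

Consider where 2 can go in row 8.
R8C1 is out (column 1 already has a 2). R8C3 is out (column 3 already has a 2). R8C4 is out (column 4 already has a 2). R8C5 is out (column 5 already has a 2). The remaining empty cells in row 8 are similarly blocked.
So the only cell in row 8 that can hold 2 is R8C7.
That is column 7.

7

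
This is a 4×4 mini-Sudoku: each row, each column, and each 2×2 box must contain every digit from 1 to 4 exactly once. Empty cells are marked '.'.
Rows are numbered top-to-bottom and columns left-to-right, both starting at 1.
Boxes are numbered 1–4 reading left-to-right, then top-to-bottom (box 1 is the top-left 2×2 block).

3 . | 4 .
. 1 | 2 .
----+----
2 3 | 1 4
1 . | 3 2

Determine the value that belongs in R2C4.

3

Row 2 already contains {1, 2}.
Column 4 already contains {2, 4}.
Its 2×2 block (box 2) already contains {2, 4}.
The only value from 1–4 not eliminated is 3, so R2C4 = 3.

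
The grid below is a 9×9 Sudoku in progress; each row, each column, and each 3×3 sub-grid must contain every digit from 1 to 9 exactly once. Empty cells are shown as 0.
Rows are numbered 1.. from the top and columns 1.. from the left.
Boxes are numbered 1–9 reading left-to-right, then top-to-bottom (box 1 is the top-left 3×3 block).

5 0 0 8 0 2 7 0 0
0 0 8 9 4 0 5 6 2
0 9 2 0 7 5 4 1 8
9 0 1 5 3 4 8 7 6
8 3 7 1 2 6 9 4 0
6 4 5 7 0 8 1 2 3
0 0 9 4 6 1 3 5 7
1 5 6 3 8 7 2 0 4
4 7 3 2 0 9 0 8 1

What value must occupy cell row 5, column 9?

Row 5 already contains {1, 2, 3, 4, 6, 7, 8, 9}.
Column 9 already contains {1, 2, 3, 4, 6, 7, 8}.
Its 3×3 block (box 6) already contains {1, 2, 3, 4, 6, 7, 8, 9}.
The only value from 1–9 not eliminated is 5, so row 5, column 9 = 5.

5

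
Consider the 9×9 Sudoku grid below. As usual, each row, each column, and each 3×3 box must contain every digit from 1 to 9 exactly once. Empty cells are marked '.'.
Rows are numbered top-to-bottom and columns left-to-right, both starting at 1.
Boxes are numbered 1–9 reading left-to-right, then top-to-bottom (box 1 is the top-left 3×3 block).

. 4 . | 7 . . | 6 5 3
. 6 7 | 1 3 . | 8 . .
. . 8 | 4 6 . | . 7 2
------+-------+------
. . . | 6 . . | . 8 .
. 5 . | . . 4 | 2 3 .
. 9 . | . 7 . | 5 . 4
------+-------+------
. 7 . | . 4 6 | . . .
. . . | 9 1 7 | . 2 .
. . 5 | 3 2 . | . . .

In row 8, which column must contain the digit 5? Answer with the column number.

Consider where 5 can go in row 8.
R8C1 is out (box 7 already has a 5).
R8C2 is out (column 2 already has a 5).
R8C3 is out (column 3 already has a 5).
R8C7 is out (column 7 already has a 5).
So the only cell in row 8 that can hold 5 is R8C9.
That is column 9.

9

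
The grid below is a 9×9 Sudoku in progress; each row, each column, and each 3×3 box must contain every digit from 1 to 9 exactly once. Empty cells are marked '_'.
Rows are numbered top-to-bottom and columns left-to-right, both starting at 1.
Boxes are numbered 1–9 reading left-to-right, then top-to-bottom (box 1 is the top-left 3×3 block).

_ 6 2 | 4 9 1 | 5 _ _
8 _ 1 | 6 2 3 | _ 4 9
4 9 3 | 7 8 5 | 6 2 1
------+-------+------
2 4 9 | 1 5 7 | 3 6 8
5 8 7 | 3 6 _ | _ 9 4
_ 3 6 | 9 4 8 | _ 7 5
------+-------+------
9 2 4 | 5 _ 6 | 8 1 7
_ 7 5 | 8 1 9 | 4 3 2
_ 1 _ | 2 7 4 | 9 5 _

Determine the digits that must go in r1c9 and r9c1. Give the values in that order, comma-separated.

3,3

For r1c9:
  Row 1 already contains {1, 2, 4, 5, 6, 9}.
  Column 9 already contains {1, 2, 4, 5, 7, 8, 9}.
  Its 3×3 block (box 3) already contains {1, 2, 4, 5, 6, 9}.
  The only value from 1–9 not eliminated is 3, so r1c9 = 3.
For r9c1:
  Consider where 3 can go in column 1.
  r1c1 is out (box 1 already has a 3).
  r6c1 is out (row 6 already has a 3).
  r8c1 is out (row 8 already has a 3).
  So the only cell in column 1 that can hold 3 is r9c1.
  So r9c1 = 3.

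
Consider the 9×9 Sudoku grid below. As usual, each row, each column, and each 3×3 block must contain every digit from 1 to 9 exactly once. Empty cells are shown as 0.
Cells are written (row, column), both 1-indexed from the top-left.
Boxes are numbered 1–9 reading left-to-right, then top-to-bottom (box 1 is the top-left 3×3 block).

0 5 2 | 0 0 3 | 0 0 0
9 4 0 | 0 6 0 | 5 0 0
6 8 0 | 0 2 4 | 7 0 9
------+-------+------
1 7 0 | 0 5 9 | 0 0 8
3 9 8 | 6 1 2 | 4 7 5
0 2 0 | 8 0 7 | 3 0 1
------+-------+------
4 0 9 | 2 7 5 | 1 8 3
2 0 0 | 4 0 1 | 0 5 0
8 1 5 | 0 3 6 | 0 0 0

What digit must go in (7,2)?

6

Row 7 already contains {1, 2, 3, 4, 5, 7, 8, 9}.
Column 2 already contains {1, 2, 4, 5, 7, 8, 9}.
Its 3×3 block (box 7) already contains {1, 2, 4, 5, 8, 9}.
The only value from 1–9 not eliminated is 6, so (7,2) = 6.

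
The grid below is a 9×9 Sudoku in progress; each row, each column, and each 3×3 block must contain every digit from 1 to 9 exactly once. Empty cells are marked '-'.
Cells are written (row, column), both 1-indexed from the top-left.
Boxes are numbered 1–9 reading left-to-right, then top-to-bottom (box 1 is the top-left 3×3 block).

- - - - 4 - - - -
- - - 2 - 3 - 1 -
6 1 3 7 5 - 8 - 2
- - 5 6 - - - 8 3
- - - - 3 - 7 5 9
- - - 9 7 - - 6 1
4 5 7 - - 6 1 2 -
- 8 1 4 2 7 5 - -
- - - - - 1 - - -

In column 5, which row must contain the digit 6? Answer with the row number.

Consider where 6 can go in column 5.
(4,5) is out (row 4 already has a 6).
(7,5) is out (row 7 already has a 6).
(9,5) is out (box 8 already has a 6).
So the only cell in column 5 that can hold 6 is (2,5).
That is row 2.

2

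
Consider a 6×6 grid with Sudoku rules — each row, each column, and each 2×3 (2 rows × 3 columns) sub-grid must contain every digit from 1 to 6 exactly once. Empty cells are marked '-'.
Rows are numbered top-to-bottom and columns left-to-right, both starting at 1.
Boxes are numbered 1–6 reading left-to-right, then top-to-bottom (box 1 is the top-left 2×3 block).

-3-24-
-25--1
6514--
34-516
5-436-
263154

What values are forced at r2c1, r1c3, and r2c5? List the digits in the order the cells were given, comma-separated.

For r2c1:
  Row 2 already contains {1, 2, 5}.
  Column 1 already contains {2, 3, 5, 6}.
  Its 2×3 block (box 1) already contains {2, 3, 5}.
  The only value from 1–6 not eliminated is 4, so r2c1 = 4.
For r1c3:
  Row 1 already contains {2, 3, 4}.
  Column 3 already contains {1, 3, 4, 5}.
  Its 2×3 block (box 1) already contains {2, 3, 5}.
  The only value from 1–6 not eliminated is 6, so r1c3 = 6.
For r2c5:
  Row 2 already contains {1, 2, 5}.
  Column 5 already contains {1, 4, 5, 6}.
  Its 2×3 block (box 2) already contains {1, 2, 4}.
  The only value from 1–6 not eliminated is 3, so r2c5 = 3.

4,6,3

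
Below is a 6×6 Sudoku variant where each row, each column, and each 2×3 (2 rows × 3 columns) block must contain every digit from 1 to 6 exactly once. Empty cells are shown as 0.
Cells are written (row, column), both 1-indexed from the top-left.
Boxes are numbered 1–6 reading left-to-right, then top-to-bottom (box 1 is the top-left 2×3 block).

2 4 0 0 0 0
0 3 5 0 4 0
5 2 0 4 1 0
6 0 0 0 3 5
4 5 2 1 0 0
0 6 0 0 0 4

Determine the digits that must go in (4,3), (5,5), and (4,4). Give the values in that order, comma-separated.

4,6,2

For (4,3):
  Consider where 4 can go in row 4.
  (4,2) is out (column 2 already has a 4).
  (4,4) is out (column 4 already has a 4).
  So the only cell in row 4 that can hold 4 is (4,3).
  So (4,3) = 4.
For (5,5):
  Row 5 already contains {1, 2, 4, 5}.
  Column 5 already contains {1, 3, 4}.
  Its 2×3 block (box 6) already contains {1, 4}.
  The only value from 1–6 not eliminated is 6, so (5,5) = 6.
For (4,4):
  Row 4 already contains {3, 5, 6}.
  Column 4 already contains {1, 4}.
  Its 2×3 block (box 4) already contains {1, 3, 4, 5}.
  The only value from 1–6 not eliminated is 2, so (4,4) = 2.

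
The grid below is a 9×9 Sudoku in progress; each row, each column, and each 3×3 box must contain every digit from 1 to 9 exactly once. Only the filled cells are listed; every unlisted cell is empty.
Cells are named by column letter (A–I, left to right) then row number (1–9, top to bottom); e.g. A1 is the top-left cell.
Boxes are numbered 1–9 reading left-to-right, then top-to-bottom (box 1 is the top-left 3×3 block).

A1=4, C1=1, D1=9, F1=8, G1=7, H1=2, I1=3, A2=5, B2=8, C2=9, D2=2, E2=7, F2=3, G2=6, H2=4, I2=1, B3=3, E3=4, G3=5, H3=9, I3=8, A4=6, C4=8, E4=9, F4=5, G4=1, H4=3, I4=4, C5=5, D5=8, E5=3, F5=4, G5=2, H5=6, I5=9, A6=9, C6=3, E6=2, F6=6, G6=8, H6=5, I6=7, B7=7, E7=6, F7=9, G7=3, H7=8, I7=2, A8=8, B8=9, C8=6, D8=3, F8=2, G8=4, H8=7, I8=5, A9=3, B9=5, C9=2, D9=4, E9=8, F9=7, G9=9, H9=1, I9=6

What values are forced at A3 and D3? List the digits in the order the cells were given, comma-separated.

For A3:
  Consider where 2 can go in row 3.
  C3 is out (column C already has a 2).
  D3 is out (column D already has a 2).
  F3 is out (column F already has a 2).
  So the only cell in row 3 that can hold 2 is A3.
  So A3 = 2.
For D3:
  Consider where 6 can go in box 2.
  E1 is out (column E already has a 6).
  F3 is out (column F already has a 6).
  So the only cell in box 2 that can hold 6 is D3.
  So D3 = 6.

2,6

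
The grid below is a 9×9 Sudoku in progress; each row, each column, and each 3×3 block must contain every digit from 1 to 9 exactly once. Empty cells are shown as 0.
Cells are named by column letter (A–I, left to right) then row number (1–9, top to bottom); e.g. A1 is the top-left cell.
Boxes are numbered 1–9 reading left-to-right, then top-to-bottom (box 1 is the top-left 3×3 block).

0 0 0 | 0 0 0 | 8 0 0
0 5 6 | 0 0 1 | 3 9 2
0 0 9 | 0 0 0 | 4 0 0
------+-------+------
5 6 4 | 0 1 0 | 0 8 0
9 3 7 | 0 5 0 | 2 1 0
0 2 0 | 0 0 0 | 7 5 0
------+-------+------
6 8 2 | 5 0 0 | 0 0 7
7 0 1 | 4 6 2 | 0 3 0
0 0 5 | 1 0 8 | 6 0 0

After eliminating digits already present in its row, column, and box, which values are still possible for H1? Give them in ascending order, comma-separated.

6,7

Row 1 already contains {8}.
Column H already contains {1, 3, 5, 8, 9}.
Its 3×3 block (box 3) already contains {2, 3, 4, 8, 9}.
Removing those from 1–9 leaves {6, 7} as the candidates for H1.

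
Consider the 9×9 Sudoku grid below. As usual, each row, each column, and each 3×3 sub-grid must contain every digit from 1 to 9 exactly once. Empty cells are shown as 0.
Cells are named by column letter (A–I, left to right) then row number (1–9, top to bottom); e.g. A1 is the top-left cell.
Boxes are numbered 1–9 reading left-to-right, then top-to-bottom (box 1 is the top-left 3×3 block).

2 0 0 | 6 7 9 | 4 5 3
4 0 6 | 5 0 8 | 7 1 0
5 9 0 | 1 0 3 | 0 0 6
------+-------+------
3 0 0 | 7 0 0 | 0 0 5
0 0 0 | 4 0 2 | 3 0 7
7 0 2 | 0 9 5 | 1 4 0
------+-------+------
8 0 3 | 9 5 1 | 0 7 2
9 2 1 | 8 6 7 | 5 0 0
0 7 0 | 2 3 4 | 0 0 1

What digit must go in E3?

Cell E3 itself could take any of {2, 4} by direct elimination.
Consider where 4 can go in row 3.
C3 is out (box 1 already has a 4).
G3 is out (column G already has a 4).
H3 is out (column H already has a 4).
So the only cell in row 3 that can hold 4 is E3.
Therefore E3 = 4.

4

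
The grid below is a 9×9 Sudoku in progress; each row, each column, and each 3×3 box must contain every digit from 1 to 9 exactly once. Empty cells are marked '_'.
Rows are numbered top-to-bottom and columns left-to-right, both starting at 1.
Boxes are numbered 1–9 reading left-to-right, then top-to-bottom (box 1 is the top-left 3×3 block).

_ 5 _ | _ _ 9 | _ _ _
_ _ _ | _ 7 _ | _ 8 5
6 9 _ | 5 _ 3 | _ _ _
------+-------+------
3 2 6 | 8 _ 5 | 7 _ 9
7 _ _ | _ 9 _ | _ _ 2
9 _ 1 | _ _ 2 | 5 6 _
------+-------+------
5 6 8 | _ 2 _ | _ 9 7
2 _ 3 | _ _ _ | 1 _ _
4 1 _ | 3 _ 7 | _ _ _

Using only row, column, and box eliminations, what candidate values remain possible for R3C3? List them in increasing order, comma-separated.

Row 3 already contains {3, 5, 6, 9}.
Column 3 already contains {1, 3, 6, 8}.
Its 3×3 block (box 1) already contains {5, 6, 9}.
Removing those from 1–9 leaves {2, 4, 7} as the candidates for R3C3.

2,4,7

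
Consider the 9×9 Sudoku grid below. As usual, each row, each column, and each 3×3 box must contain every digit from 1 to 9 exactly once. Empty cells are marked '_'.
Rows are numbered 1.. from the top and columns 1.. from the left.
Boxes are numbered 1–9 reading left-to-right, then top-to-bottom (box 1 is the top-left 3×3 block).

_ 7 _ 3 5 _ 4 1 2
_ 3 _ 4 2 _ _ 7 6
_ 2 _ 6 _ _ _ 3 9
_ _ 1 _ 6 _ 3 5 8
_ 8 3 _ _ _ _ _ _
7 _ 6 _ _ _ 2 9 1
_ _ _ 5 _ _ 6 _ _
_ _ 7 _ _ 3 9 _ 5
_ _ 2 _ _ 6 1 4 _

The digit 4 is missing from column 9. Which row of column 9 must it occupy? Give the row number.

5

Consider where 4 can go in column 9.
row 7, column 9 is out (box 9 already has a 4).
row 9, column 9 is out (row 9 already has a 4).
So the only cell in column 9 that can hold 4 is row 5, column 9.
That is row 5.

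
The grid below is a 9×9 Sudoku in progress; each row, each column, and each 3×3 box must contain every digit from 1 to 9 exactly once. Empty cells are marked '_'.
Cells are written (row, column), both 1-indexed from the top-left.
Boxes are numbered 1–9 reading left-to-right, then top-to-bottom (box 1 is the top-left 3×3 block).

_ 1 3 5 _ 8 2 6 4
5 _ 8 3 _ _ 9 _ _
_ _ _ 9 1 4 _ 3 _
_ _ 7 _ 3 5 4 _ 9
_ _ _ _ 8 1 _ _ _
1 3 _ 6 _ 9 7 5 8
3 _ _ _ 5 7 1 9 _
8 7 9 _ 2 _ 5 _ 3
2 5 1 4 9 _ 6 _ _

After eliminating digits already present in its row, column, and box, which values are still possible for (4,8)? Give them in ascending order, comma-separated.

Row 4 already contains {3, 4, 5, 7, 9}.
Column 8 already contains {3, 5, 6, 9}.
Its 3×3 block (box 6) already contains {4, 5, 7, 8, 9}.
Removing those from 1–9 leaves {1, 2} as the candidates for (4,8).

1,2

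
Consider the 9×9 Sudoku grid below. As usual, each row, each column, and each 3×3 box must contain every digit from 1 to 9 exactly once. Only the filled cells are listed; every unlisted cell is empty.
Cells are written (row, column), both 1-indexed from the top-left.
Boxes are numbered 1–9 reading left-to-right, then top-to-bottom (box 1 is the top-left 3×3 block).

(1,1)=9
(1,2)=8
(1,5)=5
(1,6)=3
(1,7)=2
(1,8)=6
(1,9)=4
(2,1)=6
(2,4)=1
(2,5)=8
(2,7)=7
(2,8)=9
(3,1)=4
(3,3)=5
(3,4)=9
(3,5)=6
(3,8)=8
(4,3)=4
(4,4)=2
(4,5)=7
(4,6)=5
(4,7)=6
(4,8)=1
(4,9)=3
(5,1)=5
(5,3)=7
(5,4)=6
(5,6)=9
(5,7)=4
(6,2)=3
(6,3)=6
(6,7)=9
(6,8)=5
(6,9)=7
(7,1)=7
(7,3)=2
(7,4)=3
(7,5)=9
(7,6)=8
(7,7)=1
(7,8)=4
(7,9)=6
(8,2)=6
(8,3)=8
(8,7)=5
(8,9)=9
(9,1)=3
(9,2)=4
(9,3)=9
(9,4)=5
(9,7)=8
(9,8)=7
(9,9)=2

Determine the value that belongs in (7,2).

Row 7 already contains {1, 2, 3, 4, 6, 7, 8, 9}.
Column 2 already contains {3, 4, 6, 8}.
Its 3×3 block (box 7) already contains {2, 3, 4, 6, 7, 8, 9}.
The only value from 1–9 not eliminated is 5, so (7,2) = 5.

5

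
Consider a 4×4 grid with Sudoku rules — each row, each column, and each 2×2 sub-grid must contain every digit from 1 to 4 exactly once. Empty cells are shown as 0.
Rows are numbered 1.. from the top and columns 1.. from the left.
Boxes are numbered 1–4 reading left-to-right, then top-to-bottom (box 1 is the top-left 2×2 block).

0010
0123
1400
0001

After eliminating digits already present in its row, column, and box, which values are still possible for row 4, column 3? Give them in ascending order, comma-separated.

3,4

Row 4 already contains {1}.
Column 3 already contains {1, 2}.
Its 2×2 block (box 4) already contains {1}.
Removing those from 1–4 leaves {3, 4} as the candidates for row 4, column 3.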